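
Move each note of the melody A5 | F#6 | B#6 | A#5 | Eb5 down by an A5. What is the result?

Db5 Bb5 E6 D5 Abb4

A5 down an augmented fifth is Db5.
F#6: a fifth down reaches B, and 8 semitones makes it Bb5.
B#6 down an augmented fifth is E6.
A#5 down an augmented fifth is D5.
An augmented fifth down from Eb5 gives Abb4.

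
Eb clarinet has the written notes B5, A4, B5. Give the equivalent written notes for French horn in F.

A6 G5 A6

First find concert pitch: the Eb clarinet sounds a minor third above written, so B5 A4 B5 sounds D6 C5 D6.
Then write for French horn in F: it sounds a perfect fifth below written, so the part must be a perfect fifth above concert.
D6 → A6
C5 → G5
D6 → A6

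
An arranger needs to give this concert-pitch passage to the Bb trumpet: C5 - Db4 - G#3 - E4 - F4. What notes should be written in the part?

D5 Eb4 A#3 F#4 G4

Written C4 sounds as Bb3 on the Bb trumpet, so concert pitches are written a major second up.
C5 -> D5
Db4 -> Eb4
G#3 -> A#3
E4 -> F#4
F4 -> G4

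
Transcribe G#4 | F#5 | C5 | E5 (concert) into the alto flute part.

C#5 B5 F5 A5

Written C4 sounds as G3 on the alto flute, so concert pitches are written a perfect fourth up.
G#4 -> C#5
F#5 -> B5
C5 -> F5
E5 -> A5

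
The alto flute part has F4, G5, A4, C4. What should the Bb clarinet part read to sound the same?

First find concert pitch: the alto flute sounds a perfect fourth below written, so F4 G5 A4 C4 sounds C4 D5 E4 G3.
Then write for Bb clarinet: it sounds a major second below written, so the part must be a major second above concert.
C4 → D4
D5 → E5
E4 → F#4
G3 → A3

D4 E5 F#4 A3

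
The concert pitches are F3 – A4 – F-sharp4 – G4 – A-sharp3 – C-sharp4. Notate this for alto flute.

Bb3 D5 B4 C5 D#4 F#4

The alto flute sounds a perfect fourth below written, so the written part must be a perfect fourth above concert — transpose each note up.
F3 to Bb3
A4 to D5
F#4 to B4
G4 to C5
A#3 to D#4
C#4 to F#4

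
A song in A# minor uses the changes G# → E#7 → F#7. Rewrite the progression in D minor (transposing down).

C A7 Bb7

A# minor down to D minor is an augmented fifth; each chord root moves by that interval while the quality stays the same.
G#: root G# down an augmented fifth → C, giving C.
E#7: root E# down an augmented fifth → A, giving A7.
F#7: root F# down an augmented fifth → Bb, giving Bb7.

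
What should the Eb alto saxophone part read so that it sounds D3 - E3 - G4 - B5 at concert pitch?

B3 C#4 E5 G#6

The Eb alto saxophone sounds a major sixth below written, so the written part must be a major sixth above concert — transpose each note up.
D3 becomes B3
E3 becomes C#4
G4 becomes E5
B5 becomes G#6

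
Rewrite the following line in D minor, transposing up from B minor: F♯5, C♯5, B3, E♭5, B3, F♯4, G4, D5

A5 E5 D4 Gb5 D4 A4 Bb4 F5

B minor to D minor up is a minor third, so every note moves up by that interval.
F#5 to A5
C#5 to E5
B3 to D4
Eb5 to Gb5
B3 to D4
F#4 to A4
G4 to Bb4
D5 to F5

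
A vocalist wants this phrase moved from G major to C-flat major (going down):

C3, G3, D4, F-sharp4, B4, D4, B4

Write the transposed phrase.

From G down to C-flat is an augmented fifth; apply that to each pitch.
C3 to Fb2
G3 to Cb3
D4 to Gb3
F#4 to Bb3
B4 to Eb4
D4 to Gb3
B4 to Eb4

Fb2 Cb3 Gb3 Bb3 Eb4 Gb3 Eb4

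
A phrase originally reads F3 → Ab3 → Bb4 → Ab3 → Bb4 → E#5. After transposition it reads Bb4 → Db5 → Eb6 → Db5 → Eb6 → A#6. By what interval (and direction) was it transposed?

From F3 to Bb4 is 11 letter names — an eleventh of some quality.
F3 to Bb4 is 17 semitones, which makes it a perfect eleventh; the second version is higher, so the direction is up.
Checking another pair — E#5 → A#6 — gives the same interval.

up a perfect eleventh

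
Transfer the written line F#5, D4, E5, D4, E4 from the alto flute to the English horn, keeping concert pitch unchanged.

First find concert pitch: the alto flute sounds a perfect fourth below written, so F#5 D4 E5 D4 E4 sounds C#5 A3 B4 A3 B3.
Then write for English horn: it sounds a perfect fifth below written, so the part must be a perfect fifth above concert.
C#5 → G#5
A3 → E4
B4 → F#5
A3 → E4
B3 → F#4

G#5 E4 F#5 E4 F#4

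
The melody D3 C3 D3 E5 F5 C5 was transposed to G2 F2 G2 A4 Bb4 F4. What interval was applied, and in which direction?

down a perfect fifth

From D3 to G2 is 5 letter names — a fifth of some quality.
G2 to D3 is 7 semitones, which makes it a perfect fifth; the second version is lower, so the direction is down.
Checking another pair — C5 → F4 — gives the same interval.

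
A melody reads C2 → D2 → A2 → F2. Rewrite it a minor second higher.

Db2 Eb2 Bb2 Gb2

C2 up a minor second is Db2.
A minor second up from D2 gives Eb2.
A2 up a minor second is Bb2.
A minor second up from F2 gives Gb2.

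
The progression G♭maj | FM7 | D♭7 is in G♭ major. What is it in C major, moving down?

G♭ major down to C major is a diminished fifth; each chord root moves by that interval while the quality stays the same.
G♭maj: root G♭ down a diminished fifth → C, giving Cmaj.
FM7: root F down a diminished fifth → B, giving BM7.
D♭7: root D♭ down a diminished fifth → G, giving G7.

Cmaj BM7 G7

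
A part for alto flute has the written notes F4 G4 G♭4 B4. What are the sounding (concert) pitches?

C4 D4 Db4 F#4

Written C4 on the alto flute sounds as G3, a perfect fourth lower; apply that shift to every note.
F4 -> C4
G4 -> D4
Gb4 -> Db4
B4 -> F#4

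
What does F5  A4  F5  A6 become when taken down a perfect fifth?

Bb4 D4 Bb4 D6

F5 becomes Bb4
A4 becomes D4
F5 becomes Bb4
A6 becomes D6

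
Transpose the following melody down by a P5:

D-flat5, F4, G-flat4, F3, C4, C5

Gb4 Bb3 Cb4 Bb2 F3 F4

Db5 → Gb4
F4 → Bb3
Gb4 → Cb4
F3 → Bb2
C4 → F3
C5 → F4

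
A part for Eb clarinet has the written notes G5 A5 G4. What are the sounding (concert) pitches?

Written C4 on the Eb clarinet sounds as Eb4, a minor third higher; apply that shift to every note.
G5 gives Bb5
A5 gives C6
G4 gives Bb4

Bb5 C6 Bb4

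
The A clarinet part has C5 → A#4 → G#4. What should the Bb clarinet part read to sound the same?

First find concert pitch: the A clarinet sounds a minor third below written, so C5 A#4 G#4 sounds A4 F##4 E#4.
Then write for Bb clarinet: it sounds a major second below written, so the part must be a major second above concert.
A4 → B4
F##4 → G##4
E#4 → F##4

B4 G##4 F##4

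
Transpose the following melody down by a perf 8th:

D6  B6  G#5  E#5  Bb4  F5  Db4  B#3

D5 B5 G#4 E#4 Bb3 F4 Db3 B#2

D6 -> D5
B6 -> B5
G#5 -> G#4
E#5 -> E#4
Bb4 -> Bb3
F5 -> F4
Db4 -> Db3
B#3 -> B#2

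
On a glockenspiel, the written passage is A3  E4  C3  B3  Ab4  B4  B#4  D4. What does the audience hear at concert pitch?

A5 E6 C5 B5 Ab6 B6 B#6 D6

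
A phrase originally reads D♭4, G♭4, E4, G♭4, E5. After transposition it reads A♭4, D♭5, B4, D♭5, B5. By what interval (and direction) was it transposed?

Take the first pair: Db4 → Ab4. D to A spans 5 letter names, so the interval is some kind of fifth.
Db4 to Ab4 is 7 semitones, which makes it a perfect fifth; the second version is higher, so the direction is up.
Checking another pair — E5 → B5 — gives the same interval.

up a perfect fifth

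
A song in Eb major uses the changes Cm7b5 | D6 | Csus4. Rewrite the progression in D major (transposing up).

Eb major up to D major is a major seventh; each chord root moves by that interval while the quality stays the same.
Cm7b5: root C up a major seventh → B, giving Bm7b5.
D6: root D up a major seventh → C#, giving C#6.
Csus4: root C up a major seventh → B, giving Bsus4.

Bm7b5 C#6 Bsus4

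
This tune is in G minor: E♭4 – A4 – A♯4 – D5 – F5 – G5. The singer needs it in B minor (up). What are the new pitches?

G minor to B minor up is a major third, so every note moves up by that interval.
Eb4 to G4
A4 to C#5
A#4 to C##5
D5 to F#5
F5 to A5
G5 to B5

G4 C#5 C##5 F#5 A5 B5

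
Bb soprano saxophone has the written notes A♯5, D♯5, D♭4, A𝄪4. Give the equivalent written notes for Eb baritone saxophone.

First find concert pitch: the Bb soprano saxophone sounds a major second below written, so A♯5 D♯5 D♭4 A𝄪4 sounds G#5 C#5 Cb4 G##4.
Then write for Eb baritone saxophone: it sounds a major thirteenth below written, so the part must be a major thirteenth above concert.
G#5 → E#7
C#5 → A#6
Cb4 → Ab5
G##4 → E##6

E#7 A#6 Ab5 E##6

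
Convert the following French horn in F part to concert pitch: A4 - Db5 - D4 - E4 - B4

D4 Gb4 G3 A3 E4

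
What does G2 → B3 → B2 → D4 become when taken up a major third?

A major third up from G2 gives B2.
B3: a third up reaches D, and 4 semitones makes it D#4.
B2 up a major third is D#3.
D4: a third up reaches F, and 4 semitones makes it F#4.

B2 D#4 D#3 F#4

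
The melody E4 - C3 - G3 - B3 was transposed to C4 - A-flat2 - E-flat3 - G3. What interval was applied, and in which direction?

Take the first pair: E4 → C4. E to C spans 3 letter names, so the interval is some kind of third.
C4 to E4 is 4 semitones, which makes it a major third; the second version is lower, so the direction is down.
Checking another pair — B3 → G3 — gives the same interval.

down a major third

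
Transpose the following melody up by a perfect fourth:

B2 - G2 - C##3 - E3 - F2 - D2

E3 C3 F##3 A3 Bb2 G2

B2 -> E3
G2 -> C3
C##3 -> F##3
E3 -> A3
F2 -> Bb2
D2 -> G2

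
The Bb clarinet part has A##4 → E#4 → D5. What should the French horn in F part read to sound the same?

First find concert pitch: the Bb clarinet sounds a major second below written, so A##4 E#4 D5 sounds G##4 D#4 C5.
Then write for French horn in F: it sounds a perfect fifth below written, so the part must be a perfect fifth above concert.
G##4 → D##5
D#4 → A#4
C5 → G5

D##5 A#4 G5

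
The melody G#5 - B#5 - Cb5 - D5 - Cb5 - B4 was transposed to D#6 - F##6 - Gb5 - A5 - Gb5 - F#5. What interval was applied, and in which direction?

From G#5 to D#6 is 5 letter names — a fifth of some quality.
G#5 to D#6 is 7 semitones, which makes it a perfect fifth; the second version is higher, so the direction is up.
Checking another pair — B4 → F#5 — gives the same interval.

up a perfect fifth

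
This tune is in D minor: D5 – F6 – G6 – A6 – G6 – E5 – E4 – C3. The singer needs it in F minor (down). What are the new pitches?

From D down to F is a major sixth; apply that to each pitch.
D5 → F4
F6 → Ab5
G6 → Bb5
A6 → C6
G6 → Bb5
E5 → G4
E4 → G3
C3 → Eb2

F4 Ab5 Bb5 C6 Bb5 G4 G3 Eb2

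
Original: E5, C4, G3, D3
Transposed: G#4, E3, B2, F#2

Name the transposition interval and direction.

down a minor sixth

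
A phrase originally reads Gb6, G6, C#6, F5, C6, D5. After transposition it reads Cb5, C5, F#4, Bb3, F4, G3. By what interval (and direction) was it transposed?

down a perfect twelfth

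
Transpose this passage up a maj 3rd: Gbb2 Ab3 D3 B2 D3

Bbb2 C4 F#3 D#3 F#3

Gbb2 becomes Bbb2
Ab3 becomes C4
D3 becomes F#3
B2 becomes D#3
D3 becomes F#3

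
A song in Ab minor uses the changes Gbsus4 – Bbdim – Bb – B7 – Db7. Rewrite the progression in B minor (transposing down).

Asus4 C#dim C# C##7 E7

Ab minor down to B minor is a diminished seventh; each chord root moves by that interval while the quality stays the same.
Gbsus4: root Gb down a diminished seventh → A, giving Asus4.
Bbdim: root Bb down a diminished seventh → C#, giving C#dim.
Bb: root Bb down a diminished seventh → C#, giving C#.
B7: root B down a diminished seventh → C##, giving C##7.
Db7: root Db down a diminished seventh → E, giving E7.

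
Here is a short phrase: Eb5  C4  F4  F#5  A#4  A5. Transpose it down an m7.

F4 D3 G3 G#4 B#3 B4

Eb5 to F4
C4 to D3
F4 to G3
F#5 to G#4
A#4 to B#3
A5 to B4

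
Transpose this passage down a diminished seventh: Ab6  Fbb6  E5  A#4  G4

Ab6 -> B5
Fbb6 -> Gb5
E5 -> F##4
A#4 -> B##3
G4 -> A#3

B5 Gb5 F##4 B##3 A#3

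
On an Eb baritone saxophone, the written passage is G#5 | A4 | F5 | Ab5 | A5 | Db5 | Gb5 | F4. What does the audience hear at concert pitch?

B3 C3 Ab3 Cb4 C4 Fb3 Bbb3 Ab2

Written C4 on the Eb baritone saxophone sounds as Eb2, a major thirteenth lower; apply that shift to every note.
G#5 to B3
A4 to C3
F5 to Ab3
Ab5 to Cb4
A5 to C4
Db5 to Fb3
Gb5 to Bbb3
F4 to Ab2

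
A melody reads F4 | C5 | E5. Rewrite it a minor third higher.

Ab4 Eb5 G5

F4 becomes Ab4
C5 becomes Eb5
E5 becomes G5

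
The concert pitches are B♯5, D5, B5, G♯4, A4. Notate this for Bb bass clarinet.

C##7 E6 C#7 A#5 B5

The Bb bass clarinet sounds a major ninth below written, so the written part must be a major ninth above concert — transpose each note up.
B#5 → C##7
D5 → E6
B5 → C#7
G#4 → A#5
A4 → B5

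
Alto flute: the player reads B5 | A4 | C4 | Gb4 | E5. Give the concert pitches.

F#5 E4 G3 Db4 B4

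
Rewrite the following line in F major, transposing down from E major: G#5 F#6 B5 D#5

E major to F major down is a major seventh, so every note moves down by that interval.
G#5 → A4
F#6 → G5
B5 → C5
D#5 → E4

A4 G5 C5 E4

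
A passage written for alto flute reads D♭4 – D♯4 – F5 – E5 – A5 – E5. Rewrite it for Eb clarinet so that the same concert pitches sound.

F3 F##3 A4 G#4 C#5 G#4

First find concert pitch: the alto flute sounds a perfect fourth below written, so D♭4 D♯4 F5 E5 A5 E5 sounds Ab3 A#3 C5 B4 E5 B4.
Then write for Eb clarinet: it sounds a minor third above written, so the part must be a minor third below concert.
Ab3 → F3
A#3 → F##3
C5 → A4
B4 → G#4
E5 → C#5
B4 → G#4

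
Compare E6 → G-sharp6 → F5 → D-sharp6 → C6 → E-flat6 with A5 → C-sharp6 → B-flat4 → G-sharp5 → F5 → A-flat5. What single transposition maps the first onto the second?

down a perfect fifth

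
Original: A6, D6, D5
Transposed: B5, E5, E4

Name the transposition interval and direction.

down a minor seventh

Take the first pair: A6 → B5. A to B spans 7 letter names, so the interval is some kind of seventh.
B5 to A6 is 10 semitones, which makes it a minor seventh; the second version is lower, so the direction is down.
Checking another pair — D5 → E4 — gives the same interval.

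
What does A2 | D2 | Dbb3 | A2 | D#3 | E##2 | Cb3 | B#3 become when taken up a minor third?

C3 F2 Fbb3 C3 F#3 G##2 Ebb3 D#4

A2 → C3
D2 → F2
Dbb3 → Fbb3
A2 → C3
D#3 → F#3
E##2 → G##2
Cb3 → Ebb3
B#3 → D#4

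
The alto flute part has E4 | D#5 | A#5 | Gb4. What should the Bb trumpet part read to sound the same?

First find concert pitch: the alto flute sounds a perfect fourth below written, so E4 D#5 A#5 Gb4 sounds B3 A#4 E#5 Db4.
Then write for Bb trumpet: it sounds a major second below written, so the part must be a major second above concert.
B3 → C#4
A#4 → B#4
E#5 → F##5
Db4 → Eb4

C#4 B#4 F##5 Eb4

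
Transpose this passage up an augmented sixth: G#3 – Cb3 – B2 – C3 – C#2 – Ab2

G#3 -> E##4
Cb3 -> A3
B2 -> G##3
C3 -> A#3
C#2 -> A##2
Ab2 -> F#3

E##4 A3 G##3 A#3 A##2 F#3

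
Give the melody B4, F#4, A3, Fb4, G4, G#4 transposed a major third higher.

B4 up a major third is D#5.
F#4: a third up reaches A, and 4 semitones makes it A#4.
A3: a third up reaches C, and 4 semitones makes it C#4.
Fb4 up a major third is Ab4.
A major third up from G4 gives B4.
G#4 up a major third is B#4.

D#5 A#4 C#4 Ab4 B4 B#4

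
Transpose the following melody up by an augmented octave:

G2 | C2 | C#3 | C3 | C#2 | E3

G#3 C#3 C##4 C#4 C##3 E#4

An augmented octave up from G2 gives G#3.
C2: an octave up reaches C, and 13 semitones makes it C#3.
C#3: an octave up reaches C, and 13 semitones makes it C##4.
An augmented octave up from C3 gives C#4.
C#2 up an augmented octave is C##3.
An augmented octave up from E3 gives E#4.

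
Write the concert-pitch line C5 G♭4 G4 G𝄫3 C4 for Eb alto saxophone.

A5 Eb5 E5 Ebb4 A4

The Eb alto saxophone sounds a major sixth below written, so the written part must be a major sixth above concert — transpose each note up.
C5 gives A5
Gb4 gives Eb5
G4 gives E5
Gbb3 gives Ebb4
C4 gives A4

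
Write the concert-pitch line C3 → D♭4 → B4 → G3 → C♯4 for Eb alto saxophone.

A3 Bb4 G#5 E4 A#4

The Eb alto saxophone sounds a major sixth below written, so the written part must be a major sixth above concert — transpose each note up.
C3 to A3
Db4 to Bb4
B4 to G#5
G3 to E4
C#4 to A#4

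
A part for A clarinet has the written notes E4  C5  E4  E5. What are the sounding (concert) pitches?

The A clarinet sounds a minor third below written, so transpose each written note down a minor third.
E4 -> C#4
C5 -> A4
E4 -> C#4
E5 -> C#5

C#4 A4 C#4 C#5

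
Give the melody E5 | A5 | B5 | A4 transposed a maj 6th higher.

C#6 F#6 G#6 F#5

A major sixth up from E5 gives C#6.
A5 up a major sixth is F#6.
A major sixth up from B5 gives G#6.
A major sixth up from A4 gives F#5.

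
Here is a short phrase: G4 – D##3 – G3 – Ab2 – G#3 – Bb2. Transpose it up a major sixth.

E5 B##3 E4 F3 E#4 G3

A major sixth up from G4 gives E5.
D##3: a sixth up reaches B, and 9 semitones makes it B##3.
G3: a sixth up reaches E, and 9 semitones makes it E4.
Ab2: a sixth up reaches F, and 9 semitones makes it F3.
A major sixth up from G#3 gives E#4.
Bb2 up a major sixth is G3.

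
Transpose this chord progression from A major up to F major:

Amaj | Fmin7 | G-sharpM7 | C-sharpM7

Fmaj Dbmin7 EM7 AM7

A major up to F major is a minor sixth; each chord root moves by that interval while the quality stays the same.
Amaj: root A up a minor sixth → F, giving Fmaj.
Fmin7: root F up a minor sixth → Db, giving Dbmin7.
G-sharpM7: root G-sharp up a minor sixth → E, giving EM7.
C-sharpM7: root C-sharp up a minor sixth → A, giving AM7.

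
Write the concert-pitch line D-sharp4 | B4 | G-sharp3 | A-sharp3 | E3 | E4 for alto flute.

G#4 E5 C#4 D#4 A3 A4

Written C4 sounds as G3 on the alto flute, so concert pitches are written a perfect fourth up.
D#4 to G#4
B4 to E5
G#3 to C#4
A#3 to D#4
E3 to A3
E4 to A4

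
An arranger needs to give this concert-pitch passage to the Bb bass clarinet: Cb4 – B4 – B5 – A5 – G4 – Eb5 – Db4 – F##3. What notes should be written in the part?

The Bb bass clarinet sounds a major ninth below written, so the written part must be a major ninth above concert — transpose each note up.
Cb4 → Db5
B4 → C#6
B5 → C#7
A5 → B6
G4 → A5
Eb5 → F6
Db4 → Eb5
F##3 → G##4

Db5 C#6 C#7 B6 A5 F6 Eb5 G##4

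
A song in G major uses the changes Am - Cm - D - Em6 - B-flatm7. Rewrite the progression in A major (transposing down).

Bm Dm E F#m6 Cm7

G major down to A major is a minor seventh; each chord root moves by that interval while the quality stays the same.
Am: root A down a minor seventh → B, giving Bm.
Cm: root C down a minor seventh → D, giving Dm.
D: root D down a minor seventh → E, giving E.
Em6: root E down a minor seventh → F#, giving F#m6.
B-flatm7: root B-flat down a minor seventh → C, giving Cm7.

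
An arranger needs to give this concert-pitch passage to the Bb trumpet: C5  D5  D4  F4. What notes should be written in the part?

Written C4 sounds as Bb3 on the Bb trumpet, so concert pitches are written a major second up.
C5 -> D5
D5 -> E5
D4 -> E4
F4 -> G4

D5 E5 E4 G4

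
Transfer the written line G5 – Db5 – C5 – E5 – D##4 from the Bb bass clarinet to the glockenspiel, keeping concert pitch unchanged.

F2 Cb2 Bb1 D2 C##1

First find concert pitch: the Bb bass clarinet sounds a major ninth below written, so G5 Db5 C5 E5 D##4 sounds F4 Cb4 Bb3 D4 C##3.
Then write for glockenspiel: it sounds a perfect fifteenth above written, so the part must be a perfect fifteenth below concert.
F4 → F2
Cb4 → Cb2
Bb3 → Bb1
D4 → D2
C##3 → C##1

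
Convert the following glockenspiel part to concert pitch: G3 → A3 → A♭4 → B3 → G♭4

G5 A5 Ab6 B5 Gb6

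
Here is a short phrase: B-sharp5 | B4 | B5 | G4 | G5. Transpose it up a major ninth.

C##7 C#6 C#7 A5 A6

B#5 → C##7
B4 → C#6
B5 → C#7
G4 → A5
G5 → A6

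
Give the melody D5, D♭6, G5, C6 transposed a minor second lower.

C#5 C6 F#5 B5

A minor second down from D5 gives C#5.
Db6: a second down reaches C, and 1 semitone makes it C6.
G5: a second down reaches F, and 1 semitone makes it F#5.
A minor second down from C6 gives B5.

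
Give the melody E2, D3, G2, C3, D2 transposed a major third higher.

G#2 F#3 B2 E3 F#2

E2 to G#2
D3 to F#3
G2 to B2
C3 to E3
D2 to F#2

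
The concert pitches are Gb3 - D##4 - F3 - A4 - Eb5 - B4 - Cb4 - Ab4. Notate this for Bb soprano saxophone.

Ab3 E##4 G3 B4 F5 C#5 Db4 Bb4

Written C4 sounds as Bb3 on the Bb soprano saxophone, so concert pitches are written a major second up.
Gb3 becomes Ab3
D##4 becomes E##4
F3 becomes G3
A4 becomes B4
Eb5 becomes F5
B4 becomes C#5
Cb4 becomes Db4
Ab4 becomes Bb4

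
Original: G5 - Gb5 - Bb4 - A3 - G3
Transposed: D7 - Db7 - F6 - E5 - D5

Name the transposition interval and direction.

From G5 to D7 is 12 letter names — a twelfth of some quality.
G5 to D7 is 19 semitones, which makes it a perfect twelfth; the second version is higher, so the direction is up.
Checking another pair — G3 → D5 — gives the same interval.

up a perfect twelfth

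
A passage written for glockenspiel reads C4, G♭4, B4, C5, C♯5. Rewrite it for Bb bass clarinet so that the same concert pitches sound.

First find concert pitch: the glockenspiel sounds a perfect fifteenth above written, so C4 G♭4 B4 C5 C♯5 sounds C6 Gb6 B6 C7 C#7.
Then write for Bb bass clarinet: it sounds a major ninth below written, so the part must be a major ninth above concert.
C6 → D7
Gb6 → Ab7
B6 → C#8
C7 → D8
C#7 → D#8

D7 Ab7 C#8 D8 D#8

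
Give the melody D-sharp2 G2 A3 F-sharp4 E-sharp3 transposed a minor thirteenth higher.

B3 Eb4 F5 D6 C#5

A minor thirteenth up from D#2 gives B3.
G2 up a minor thirteenth is Eb4.
A minor thirteenth up from A3 gives F5.
F#4 up a minor thirteenth is D6.
E#3 up a minor thirteenth is C#5.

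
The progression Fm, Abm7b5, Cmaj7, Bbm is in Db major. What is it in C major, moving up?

Em Gm7b5 Bmaj7 Am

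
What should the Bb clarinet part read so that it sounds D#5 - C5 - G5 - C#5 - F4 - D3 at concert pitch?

The Bb clarinet sounds a major second below written, so the written part must be a major second above concert — transpose each note up.
D#5 → E#5
C5 → D5
G5 → A5
C#5 → D#5
F4 → G4
D3 → E3

E#5 D5 A5 D#5 G4 E3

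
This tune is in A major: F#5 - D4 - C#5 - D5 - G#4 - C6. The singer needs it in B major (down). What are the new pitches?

G#4 E3 D#4 E4 A#3 D5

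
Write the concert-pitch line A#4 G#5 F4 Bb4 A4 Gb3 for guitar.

A#5 G#6 F5 Bb5 A5 Gb4

Written C4 sounds as C3 on the guitar, so concert pitches are written a perfect octave up.
A#4 becomes A#5
G#5 becomes G#6
F4 becomes F5
Bb4 becomes Bb5
A4 becomes A5
Gb3 becomes Gb4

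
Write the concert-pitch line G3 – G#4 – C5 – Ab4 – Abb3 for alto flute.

The alto flute sounds a perfect fourth below written, so the written part must be a perfect fourth above concert — transpose each note up.
G3 gives C4
G#4 gives C#5
C5 gives F5
Ab4 gives Db5
Abb3 gives Dbb4

C4 C#5 F5 Db5 Dbb4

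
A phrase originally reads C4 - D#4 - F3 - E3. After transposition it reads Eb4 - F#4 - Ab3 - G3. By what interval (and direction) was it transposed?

From C4 to Eb4 is 3 letter names — a third of some quality.
C4 to Eb4 is 3 semitones, which makes it a minor third; the second version is higher, so the direction is up.
Checking another pair — E3 → G3 — gives the same interval.

up a minor third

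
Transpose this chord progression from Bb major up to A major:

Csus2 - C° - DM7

Bsus2 B° C#M7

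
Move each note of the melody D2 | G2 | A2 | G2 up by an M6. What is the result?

B2 E3 F#3 E3

D2: a sixth up reaches B, and 9 semitones makes it B2.
A major sixth up from G2 gives E3.
A2 up a major sixth is F#3.
G2 up a major sixth is E3.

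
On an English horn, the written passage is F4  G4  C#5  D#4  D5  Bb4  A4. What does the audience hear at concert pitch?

The English horn sounds a perfect fifth below written, so transpose each written note down a perfect fifth.
F4 gives Bb3
G4 gives C4
C#5 gives F#4
D#4 gives G#3
D5 gives G4
Bb4 gives Eb4
A4 gives D4

Bb3 C4 F#4 G#3 G4 Eb4 D4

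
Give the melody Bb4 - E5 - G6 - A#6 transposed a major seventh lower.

Cb4 F4 Ab5 B5

Bb4: a seventh down reaches C, and 11 semitones makes it Cb4.
A major seventh down from E5 gives F4.
G6: a seventh down reaches A, and 11 semitones makes it Ab5.
A#6: a seventh down reaches B, and 11 semitones makes it B5.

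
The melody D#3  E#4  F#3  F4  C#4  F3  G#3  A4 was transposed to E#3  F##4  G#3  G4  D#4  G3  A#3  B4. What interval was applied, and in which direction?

From D#3 to E#3 is 2 letter names — a second of some quality.
D#3 to E#3 is 2 semitones, which makes it a major second; the second version is higher, so the direction is up.
Checking another pair — A4 → B4 — gives the same interval.

up a major second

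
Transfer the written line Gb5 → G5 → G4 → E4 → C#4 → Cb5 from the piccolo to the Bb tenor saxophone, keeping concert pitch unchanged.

Ab7 A7 A6 F#6 D#6 Db7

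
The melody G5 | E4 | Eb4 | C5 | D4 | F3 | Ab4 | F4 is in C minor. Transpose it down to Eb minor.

Bb4 G3 Gb3 Eb4 F3 Ab2 Cb4 Ab3

C minor to Eb minor down is a major sixth, so every note moves down by that interval.
G5 gives Bb4
E4 gives G3
Eb4 gives Gb3
C5 gives Eb4
D4 gives F3
F3 gives Ab2
Ab4 gives Cb4
F4 gives Ab3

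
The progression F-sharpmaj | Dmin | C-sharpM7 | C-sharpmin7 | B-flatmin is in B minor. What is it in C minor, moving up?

Gmaj Ebmin DM7 Dmin7 Cbmin

B minor up to C minor is a minor second; each chord root moves by that interval while the quality stays the same.
F-sharpmaj: root F-sharp up a minor second → G, giving Gmaj.
Dmin: root D up a minor second → Eb, giving Ebmin.
C-sharpM7: root C-sharp up a minor second → D, giving DM7.
C-sharpmin7: root C-sharp up a minor second → D, giving Dmin7.
B-flatmin: root B-flat up a minor second → Cb, giving Cbmin.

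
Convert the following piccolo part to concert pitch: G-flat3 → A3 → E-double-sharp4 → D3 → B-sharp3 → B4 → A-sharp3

Written C4 on the piccolo sounds as C5, a perfect octave higher; apply that shift to every note.
Gb3 -> Gb4
A3 -> A4
E##4 -> E##5
D3 -> D4
B#3 -> B#4
B4 -> B5
A#3 -> A#4

Gb4 A4 E##5 D4 B#4 B5 A#4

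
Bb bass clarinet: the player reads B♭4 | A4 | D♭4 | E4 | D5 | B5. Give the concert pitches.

Ab3 G3 Cb3 D3 C4 A4

The Bb bass clarinet sounds a major ninth below written, so transpose each written note down a major ninth.
Bb4 -> Ab3
A4 -> G3
Db4 -> Cb3
E4 -> D3
D5 -> C4
B5 -> A4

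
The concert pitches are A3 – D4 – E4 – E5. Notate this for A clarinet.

Written C4 sounds as A3 on the A clarinet, so concert pitches are written a minor third up.
A3 gives C4
D4 gives F4
E4 gives G4
E5 gives G5

C4 F4 G4 G5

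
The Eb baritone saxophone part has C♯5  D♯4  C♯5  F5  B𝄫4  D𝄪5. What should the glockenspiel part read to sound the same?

E1 F#0 E1 Ab1 Dbb1 F##1

First find concert pitch: the Eb baritone saxophone sounds a major thirteenth below written, so C♯5 D♯4 C♯5 F5 B𝄫4 D𝄪5 sounds E3 F#2 E3 Ab3 Dbb3 F##3.
Then write for glockenspiel: it sounds a perfect fifteenth above written, so the part must be a perfect fifteenth below concert.
E3 → E1
F#2 → F#0
E3 → E1
Ab3 → Ab1
Dbb3 → Dbb1
F##3 → F##1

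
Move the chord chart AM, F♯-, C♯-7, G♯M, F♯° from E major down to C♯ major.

F#M D#- A#-7 E#M D#°

E major down to C♯ major is a minor third; each chord root moves by that interval while the quality stays the same.
AM: root A down a minor third → F#, giving F#M.
F♯-: root F♯ down a minor third → D#, giving D#-.
C♯-7: root C♯ down a minor third → A#, giving A#-7.
G♯M: root G♯ down a minor third → E#, giving E#M.
F♯°: root F♯ down a minor third → D#, giving D#°.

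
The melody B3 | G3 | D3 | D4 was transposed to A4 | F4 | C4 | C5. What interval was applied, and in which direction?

up a minor seventh

Take the first pair: B3 → A4. B to A spans 7 letter names, so the interval is some kind of seventh.
B3 to A4 is 10 semitones, which makes it a minor seventh; the second version is higher, so the direction is up.
Checking another pair — D4 → C5 — gives the same interval.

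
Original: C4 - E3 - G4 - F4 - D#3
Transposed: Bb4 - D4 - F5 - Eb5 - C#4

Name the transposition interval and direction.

Take the first pair: C4 → Bb4. C to B spans 7 letter names, so the interval is some kind of seventh.
C4 to Bb4 is 10 semitones, which makes it a minor seventh; the second version is higher, so the direction is up.
Checking another pair — D#3 → C#4 — gives the same interval.

up a minor seventh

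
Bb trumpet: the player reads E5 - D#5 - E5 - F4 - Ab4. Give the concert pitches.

D5 C#5 D5 Eb4 Gb4

The Bb trumpet sounds a major second below written, so transpose each written note down a major second.
E5 gives D5
D#5 gives C#5
E5 gives D5
F4 gives Eb4
Ab4 gives Gb4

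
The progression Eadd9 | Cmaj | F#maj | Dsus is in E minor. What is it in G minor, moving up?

Gadd9 Ebmaj Amaj Fsus

E minor up to G minor is a minor third; each chord root moves by that interval while the quality stays the same.
Eadd9: root E up a minor third → G, giving Gadd9.
Cmaj: root C up a minor third → Eb, giving Ebmaj.
F#maj: root F# up a minor third → A, giving Amaj.
Dsus: root D up a minor third → F, giving Fsus.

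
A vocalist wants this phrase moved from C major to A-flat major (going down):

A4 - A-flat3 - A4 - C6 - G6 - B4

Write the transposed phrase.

From C down to A-flat is a major third; apply that to each pitch.
A4 → F4
Ab3 → Fb3
A4 → F4
C6 → Ab5
G6 → Eb6
B4 → G4

F4 Fb3 F4 Ab5 Eb6 G4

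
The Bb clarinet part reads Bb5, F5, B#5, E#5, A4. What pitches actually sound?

Ab5 Eb5 A#5 D#5 G4

Written C4 on the Bb clarinet sounds as Bb3, a major second lower; apply that shift to every note.
Bb5 gives Ab5
F5 gives Eb5
B#5 gives A#5
E#5 gives D#5
A4 gives G4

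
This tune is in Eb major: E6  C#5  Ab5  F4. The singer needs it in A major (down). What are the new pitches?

From Eb down to A is a diminished fifth; apply that to each pitch.
E6 becomes A#5
C#5 becomes F##4
Ab5 becomes D5
F4 becomes B3

A#5 F##4 D5 B3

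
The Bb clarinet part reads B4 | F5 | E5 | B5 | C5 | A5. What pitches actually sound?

Written C4 on the Bb clarinet sounds as Bb3, a major second lower; apply that shift to every note.
B4 becomes A4
F5 becomes Eb5
E5 becomes D5
B5 becomes A5
C5 becomes Bb4
A5 becomes G5

A4 Eb5 D5 A5 Bb4 G5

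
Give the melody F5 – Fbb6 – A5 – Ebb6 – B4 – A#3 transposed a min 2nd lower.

F5 -> E5
Fbb6 -> Ebb6
A5 -> G#5
Ebb6 -> Db6
B4 -> A#4
A#3 -> G##3

E5 Ebb6 G#5 Db6 A#4 G##3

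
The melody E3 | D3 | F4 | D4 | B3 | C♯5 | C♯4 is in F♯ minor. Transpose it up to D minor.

C4 Bb3 Db5 Bb4 G4 A5 A4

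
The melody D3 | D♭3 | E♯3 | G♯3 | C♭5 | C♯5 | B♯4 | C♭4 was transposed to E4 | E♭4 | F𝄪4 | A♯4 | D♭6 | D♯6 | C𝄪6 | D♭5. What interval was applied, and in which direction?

From D3 to E4 is 9 letter names — a ninth of some quality.
D3 to E4 is 14 semitones, which makes it a major ninth; the second version is higher, so the direction is up.
Checking another pair — Cb4 → Db5 — gives the same interval.

up a major ninth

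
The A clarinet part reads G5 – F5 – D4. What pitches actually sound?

E5 D5 B3

Written C4 on the A clarinet sounds as A3, a minor third lower; apply that shift to every note.
G5 → E5
F5 → D5
D4 → B3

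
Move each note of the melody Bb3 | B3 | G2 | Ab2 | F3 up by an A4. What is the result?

E4 E#4 C#3 D3 B3

Bb3: a fourth up reaches E, and 6 semitones makes it E4.
An augmented fourth up from B3 gives E#4.
G2 up an augmented fourth is C#3.
An augmented fourth up from Ab2 gives D3.
F3: a fourth up reaches B, and 6 semitones makes it B3.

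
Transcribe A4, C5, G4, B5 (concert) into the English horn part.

E5 G5 D5 F#6

The English horn sounds a perfect fifth below written, so the written part must be a perfect fifth above concert — transpose each note up.
A4 -> E5
C5 -> G5
G4 -> D5
B5 -> F#6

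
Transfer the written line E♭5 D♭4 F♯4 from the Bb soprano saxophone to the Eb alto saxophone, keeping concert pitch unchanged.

First find concert pitch: the Bb soprano saxophone sounds a major second below written, so E♭5 D♭4 F♯4 sounds Db5 Cb4 E4.
Then write for Eb alto saxophone: it sounds a major sixth below written, so the part must be a major sixth above concert.
Db5 → Bb5
Cb4 → Ab4
E4 → C#5

Bb5 Ab4 C#5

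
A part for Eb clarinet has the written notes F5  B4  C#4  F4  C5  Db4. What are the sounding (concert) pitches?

The Eb clarinet sounds a minor third above written, so transpose each written note up a minor third.
F5 becomes Ab5
B4 becomes D5
C#4 becomes E4
F4 becomes Ab4
C5 becomes Eb5
Db4 becomes Fb4

Ab5 D5 E4 Ab4 Eb5 Fb4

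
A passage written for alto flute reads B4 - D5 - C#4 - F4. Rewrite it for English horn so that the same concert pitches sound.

First find concert pitch: the alto flute sounds a perfect fourth below written, so B4 D5 C#4 F4 sounds F#4 A4 G#3 C4.
Then write for English horn: it sounds a perfect fifth below written, so the part must be a perfect fifth above concert.
F#4 → C#5
A4 → E5
G#3 → D#4
C4 → G4

C#5 E5 D#4 G4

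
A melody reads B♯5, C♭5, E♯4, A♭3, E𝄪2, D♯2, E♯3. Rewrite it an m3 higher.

D#6 Ebb5 G#4 Cb4 G##2 F#2 G#3

B#5 → D#6
Cb5 → Ebb5
E#4 → G#4
Ab3 → Cb4
E##2 → G##2
D#2 → F#2
E#3 → G#3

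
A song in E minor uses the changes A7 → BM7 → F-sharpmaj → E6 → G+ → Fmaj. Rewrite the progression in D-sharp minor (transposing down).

G#7 A#M7 E#maj D#6 F#+ Emaj

E minor down to D-sharp minor is a minor second; each chord root moves by that interval while the quality stays the same.
A7: root A down a minor second → G#, giving G#7.
BM7: root B down a minor second → A#, giving A#M7.
F-sharpmaj: root F-sharp down a minor second → E#, giving E#maj.
E6: root E down a minor second → D#, giving D#6.
G+: root G down a minor second → F#, giving F#+.
Fmaj: root F down a minor second → E, giving Emaj.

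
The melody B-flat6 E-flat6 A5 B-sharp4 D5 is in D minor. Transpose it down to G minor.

Eb6 Ab5 D5 E#4 G4

From D down to G is a perfect fifth; apply that to each pitch.
Bb6 -> Eb6
Eb6 -> Ab5
A5 -> D5
B#4 -> E#4
D5 -> G4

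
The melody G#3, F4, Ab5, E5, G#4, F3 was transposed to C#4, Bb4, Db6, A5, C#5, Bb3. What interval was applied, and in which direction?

up a perfect fourth

Take the first pair: G#3 → C#4. G to C spans 4 letter names, so the interval is some kind of fourth.
G#3 to C#4 is 5 semitones, which makes it a perfect fourth; the second version is higher, so the direction is up.
Checking another pair — F3 → Bb3 — gives the same interval.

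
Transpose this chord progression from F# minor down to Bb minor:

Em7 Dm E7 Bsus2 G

Abm7 Gbm Ab7 Ebsus2 Cb

F# minor down to Bb minor is an augmented fifth; each chord root moves by that interval while the quality stays the same.
Em7: root E down an augmented fifth → Ab, giving Abm7.
Dm: root D down an augmented fifth → Gb, giving Gbm.
E7: root E down an augmented fifth → Ab, giving Ab7.
Bsus2: root B down an augmented fifth → Eb, giving Ebsus2.
G: root G down an augmented fifth → Cb, giving Cb.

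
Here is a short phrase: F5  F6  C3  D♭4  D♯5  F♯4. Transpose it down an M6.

A major sixth down from F5 gives Ab4.
A major sixth down from F6 gives Ab5.
C3 down a major sixth is Eb2.
Db4 down a major sixth is Fb3.
A major sixth down from D#5 gives F#4.
F#4: a sixth down reaches A, and 9 semitones makes it A3.

Ab4 Ab5 Eb2 Fb3 F#4 A3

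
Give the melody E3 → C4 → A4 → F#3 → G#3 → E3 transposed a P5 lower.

A2 F3 D4 B2 C#3 A2

E3 gives A2
C4 gives F3
A4 gives D4
F#3 gives B2
G#3 gives C#3
E3 gives A2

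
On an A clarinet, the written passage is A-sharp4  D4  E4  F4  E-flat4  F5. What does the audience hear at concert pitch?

F##4 B3 C#4 D4 C4 D5

The A clarinet sounds a minor third below written, so transpose each written note down a minor third.
A#4 to F##4
D4 to B3
E4 to C#4
F4 to D4
Eb4 to C4
F5 to D5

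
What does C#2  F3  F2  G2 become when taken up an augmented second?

D##2 G#3 G#2 A#2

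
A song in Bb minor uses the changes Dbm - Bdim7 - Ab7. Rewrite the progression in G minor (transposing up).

Bbm G#dim7 F7

Bb minor up to G minor is a major sixth; each chord root moves by that interval while the quality stays the same.
Dbm: root Db up a major sixth → Bb, giving Bbm.
Bdim7: root B up a major sixth → G#, giving G#dim7.
Ab7: root Ab up a major sixth → F, giving F7.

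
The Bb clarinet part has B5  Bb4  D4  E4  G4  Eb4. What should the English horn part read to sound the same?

First find concert pitch: the Bb clarinet sounds a major second below written, so B5 Bb4 D4 E4 G4 Eb4 sounds A5 Ab4 C4 D4 F4 Db4.
Then write for English horn: it sounds a perfect fifth below written, so the part must be a perfect fifth above concert.
A5 → E6
Ab4 → Eb5
C4 → G4
D4 → A4
F4 → C5
Db4 → Ab4

E6 Eb5 G4 A4 C5 Ab4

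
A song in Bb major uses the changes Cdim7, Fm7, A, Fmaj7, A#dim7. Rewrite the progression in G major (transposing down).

Adim7 Dm7 F# Dmaj7 F##dim7

Bb major down to G major is a minor third; each chord root moves by that interval while the quality stays the same.
Cdim7: root C down a minor third → A, giving Adim7.
Fm7: root F down a minor third → D, giving Dm7.
A: root A down a minor third → F#, giving F#.
Fmaj7: root F down a minor third → D, giving Dmaj7.
A#dim7: root A# down a minor third → F##, giving F##dim7.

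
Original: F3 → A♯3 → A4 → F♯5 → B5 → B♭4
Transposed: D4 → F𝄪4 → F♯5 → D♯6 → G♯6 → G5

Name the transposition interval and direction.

up a major sixth

Take the first pair: F3 → D4. F to D spans 6 letter names, so the interval is some kind of sixth.
F3 to D4 is 9 semitones, which makes it a major sixth; the second version is higher, so the direction is up.
Checking another pair — Bb4 → G5 — gives the same interval.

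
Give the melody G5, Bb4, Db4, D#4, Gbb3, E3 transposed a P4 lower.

D5 F4 Ab3 A#3 Dbb3 B2

G5: a fourth down reaches D, and 5 semitones makes it D5.
A perfect fourth down from Bb4 gives F4.
A perfect fourth down from Db4 gives Ab3.
A perfect fourth down from D#4 gives A#3.
A perfect fourth down from Gbb3 gives Dbb3.
E3: a fourth down reaches B, and 5 semitones makes it B2.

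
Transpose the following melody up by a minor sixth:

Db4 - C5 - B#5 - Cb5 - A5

Bbb4 Ab5 G#6 Abb5 F6

Db4: a sixth up reaches B, and 8 semitones makes it Bbb4.
A minor sixth up from C5 gives Ab5.
B#5 up a minor sixth is G#6.
Cb5 up a minor sixth is Abb5.
A5: a sixth up reaches F, and 8 semitones makes it F6.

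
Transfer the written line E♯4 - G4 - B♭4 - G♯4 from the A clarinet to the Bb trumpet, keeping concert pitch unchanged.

D##4 F#4 A4 F##4

First find concert pitch: the A clarinet sounds a minor third below written, so E♯4 G4 B♭4 G♯4 sounds C##4 E4 G4 E#4.
Then write for Bb trumpet: it sounds a major second below written, so the part must be a major second above concert.
C##4 → D##4
E4 → F#4
G4 → A4
E#4 → F##4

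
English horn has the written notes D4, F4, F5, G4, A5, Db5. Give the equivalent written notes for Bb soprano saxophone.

A3 C4 C5 D4 E5 Ab4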